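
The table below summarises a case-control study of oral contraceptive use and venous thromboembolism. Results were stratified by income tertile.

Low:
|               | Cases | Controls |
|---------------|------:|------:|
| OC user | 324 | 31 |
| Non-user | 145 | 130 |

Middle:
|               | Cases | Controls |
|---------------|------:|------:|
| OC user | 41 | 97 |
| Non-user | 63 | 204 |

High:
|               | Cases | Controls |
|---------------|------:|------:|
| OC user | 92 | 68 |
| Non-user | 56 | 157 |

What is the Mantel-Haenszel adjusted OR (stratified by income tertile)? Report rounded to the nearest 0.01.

3.89

OR_MH = Σ(aᵢdᵢ/nᵢ) / Σ(bᵢcᵢ/nᵢ), where nᵢ is the stratum total.
Stratum 1 (Low): n = 630; a·d/n = 324·130/630 = 66.8571; b·c/n = 31·145/630 = 7.1349
Stratum 2 (Middle): n = 405; a·d/n = 41·204/405 = 20.6519; b·c/n = 97·63/405 = 15.0889
Stratum 3 (High): n = 373; a·d/n = 92·157/373 = 38.7239; b·c/n = 68·56/373 = 10.2091
OR_MH = (66.8571 + 20.6519 + 38.7239) / (7.1349 + 15.0889 + 10.2091) = 126.2329 / 32.4329 = 3.89212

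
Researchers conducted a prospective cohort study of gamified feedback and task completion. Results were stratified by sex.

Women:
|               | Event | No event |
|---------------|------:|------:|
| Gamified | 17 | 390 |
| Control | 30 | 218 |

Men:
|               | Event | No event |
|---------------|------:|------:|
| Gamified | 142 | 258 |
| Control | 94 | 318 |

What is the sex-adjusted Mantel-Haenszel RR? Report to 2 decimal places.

1.21

RR_MH = Σ(aᵢ·n₀ᵢ/nᵢ) / Σ(cᵢ·n₁ᵢ/nᵢ), with n₁ᵢ = aᵢ+bᵢ (exposed), n₀ᵢ = cᵢ+dᵢ (unexposed), nᵢ = n₁ᵢ+n₀ᵢ.
Stratum 1 (Women): n₁ = 407, n₀ = 248, n = 655; a·n₀/n = 17·248/655 = 6.4366; c·n₁/n = 30·407/655 = 18.6412
Stratum 2 (Men): n₁ = 400, n₀ = 412, n = 812; a·n₀/n = 142·412/812 = 72.0493; c·n₁/n = 94·400/812 = 46.3054
RR_MH = (6.4366 + 72.0493) / (18.6412 + 46.3054) = 78.4859 / 64.9466 = 1.20847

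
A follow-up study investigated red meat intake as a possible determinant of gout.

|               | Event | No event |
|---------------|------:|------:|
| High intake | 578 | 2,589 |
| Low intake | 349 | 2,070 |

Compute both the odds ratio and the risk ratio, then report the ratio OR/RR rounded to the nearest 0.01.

1.05

Cells: a = 578, b = 2589, c = 349, d = 2070.
OR = (578·2070)/(2589·349) = 1196460/903561 = 1.32416
Risk in exposed = 578/3167 = 0.18251; risk in unexposed = 349/2419 = 0.14427; RR = 1.26500
OR/RR = 1.32416 / 1.26500 = 1.04677
The outcome is not rare, so the OR lies further from 1 than the RR.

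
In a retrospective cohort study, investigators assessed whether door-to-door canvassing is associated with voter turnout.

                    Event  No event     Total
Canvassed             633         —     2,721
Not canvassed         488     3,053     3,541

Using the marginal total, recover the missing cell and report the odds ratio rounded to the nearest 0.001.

1.897

The missing cell is in the exposed row: 2721 − 633 = 2088.
So a = 633, b = 2088, c = 488, d = 3053.
OR = (a·d)/(b·c) = (633 × 3053) / (2088 × 488) = 1932549 / 1018944 = 1.89662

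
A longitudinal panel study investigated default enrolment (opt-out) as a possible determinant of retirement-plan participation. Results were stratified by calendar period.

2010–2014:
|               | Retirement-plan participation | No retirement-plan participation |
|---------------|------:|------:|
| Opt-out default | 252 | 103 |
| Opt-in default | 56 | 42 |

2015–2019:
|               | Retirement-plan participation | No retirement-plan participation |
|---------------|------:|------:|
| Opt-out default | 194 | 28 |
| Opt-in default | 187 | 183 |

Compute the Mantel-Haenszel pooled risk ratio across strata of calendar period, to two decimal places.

RR_MH = Σ(aᵢ·n₀ᵢ/nᵢ) / Σ(cᵢ·n₁ᵢ/nᵢ), with n₁ᵢ = aᵢ+bᵢ (exposed), n₀ᵢ = cᵢ+dᵢ (unexposed), nᵢ = n₁ᵢ+n₀ᵢ.
Stratum 1 (2010–2014): n₁ = 355, n₀ = 98, n = 453; a·n₀/n = 252·98/453 = 54.5166; c·n₁/n = 56·355/453 = 43.8852
Stratum 2 (2015–2019): n₁ = 222, n₀ = 370, n = 592; a·n₀/n = 194·370/592 = 121.2500; c·n₁/n = 187·222/592 = 70.1250
RR_MH = (54.5166 + 121.2500) / (43.8852 + 70.1250) = 175.7666 / 114.0102 = 1.54167

1.54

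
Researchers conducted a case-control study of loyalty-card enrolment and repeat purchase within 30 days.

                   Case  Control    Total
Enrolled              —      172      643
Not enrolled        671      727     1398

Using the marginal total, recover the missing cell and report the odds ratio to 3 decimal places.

The missing cell is in the exposed row: 643 − 172 = 471.
So a = 471, b = 172, c = 671, d = 727.
OR = (a·d)/(b·c) = (471 × 727) / (172 × 671) = 342417 / 115412 = 2.96691

2.967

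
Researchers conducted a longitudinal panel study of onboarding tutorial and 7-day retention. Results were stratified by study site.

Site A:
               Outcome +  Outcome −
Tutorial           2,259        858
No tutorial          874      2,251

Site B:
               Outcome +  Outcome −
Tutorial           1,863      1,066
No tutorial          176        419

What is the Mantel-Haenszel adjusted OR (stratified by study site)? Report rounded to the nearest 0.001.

OR_MH = Σ(aᵢdᵢ/nᵢ) / Σ(bᵢcᵢ/nᵢ), where nᵢ is the stratum total.
Stratum 1 (Site A): n = 6242; a·d/n = 2259·2251/6242 = 814.6442; b·c/n = 858·874/6242 = 120.1365
Stratum 2 (Site B): n = 3524; a·d/n = 1863·419/3524 = 221.5088; b·c/n = 1066·176/3524 = 53.2395
OR_MH = (814.6442 + 221.5088) / (120.1365 + 53.2395) = 1036.1530 / 173.3760 = 5.97633

5.976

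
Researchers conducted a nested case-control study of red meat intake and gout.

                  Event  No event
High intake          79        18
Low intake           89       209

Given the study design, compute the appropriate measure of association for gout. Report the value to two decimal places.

10.31

Cells: a = 79, b = 18, c = 89, d = 209.
This is a nested case-control study: participants were sampled on outcome status, so risks in the source population cannot be estimated directly — relative risk is not valid here. The odds ratio is the appropriate measure.
OR = (a·d)/(b·c) = (79 × 209) / (18 × 89) = 16511 / 1602 = 10.30649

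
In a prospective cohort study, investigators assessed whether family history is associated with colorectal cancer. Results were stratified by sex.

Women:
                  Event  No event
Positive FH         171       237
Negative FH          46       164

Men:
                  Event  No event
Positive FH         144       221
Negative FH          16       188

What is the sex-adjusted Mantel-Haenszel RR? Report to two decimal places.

2.70

RR_MH = Σ(aᵢ·n₀ᵢ/nᵢ) / Σ(cᵢ·n₁ᵢ/nᵢ), with n₁ᵢ = aᵢ+bᵢ (exposed), n₀ᵢ = cᵢ+dᵢ (unexposed), nᵢ = n₁ᵢ+n₀ᵢ.
Stratum 1 (Women): n₁ = 408, n₀ = 210, n = 618; a·n₀/n = 171·210/618 = 58.1068; c·n₁/n = 46·408/618 = 30.3689
Stratum 2 (Men): n₁ = 365, n₀ = 204, n = 569; a·n₀/n = 144·204/569 = 51.6274; c·n₁/n = 16·365/569 = 10.2636
RR_MH = (58.1068 + 51.6274) / (30.3689 + 10.2636) = 109.7342 / 40.6326 = 2.70065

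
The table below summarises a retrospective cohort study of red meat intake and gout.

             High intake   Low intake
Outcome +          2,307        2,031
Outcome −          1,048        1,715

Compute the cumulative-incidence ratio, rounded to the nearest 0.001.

Reading the table with exposure as columns: a = 2307 (High intake, case), b = 1048 (High intake, non-case), c = 2031 (Low intake, case), d = 1715.
Risk in exposed = 2307/3355 = 0.68763; risk in unexposed = 2031/3746 = 0.54218.
RR = 0.68763 / 0.54218 = 1.26827
The risk among the exposed is 1.27 times that among the unexposed.

1.268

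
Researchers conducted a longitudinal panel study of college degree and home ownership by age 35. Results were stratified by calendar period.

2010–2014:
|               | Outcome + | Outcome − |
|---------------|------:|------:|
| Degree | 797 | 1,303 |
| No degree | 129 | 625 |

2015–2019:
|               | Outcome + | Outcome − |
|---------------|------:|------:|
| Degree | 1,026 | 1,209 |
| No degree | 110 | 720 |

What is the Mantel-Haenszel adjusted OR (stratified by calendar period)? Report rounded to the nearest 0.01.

4.06

OR_MH = Σ(aᵢdᵢ/nᵢ) / Σ(bᵢcᵢ/nᵢ), where nᵢ is the stratum total.
Stratum 1 (2010–2014): n = 2854; a·d/n = 797·625/2854 = 174.5357; b·c/n = 1303·129/2854 = 58.8952
Stratum 2 (2015–2019): n = 3065; a·d/n = 1026·720/3065 = 241.0179; b·c/n = 1209·110/3065 = 43.3899
OR_MH = (174.5357 + 241.0179) / (58.8952 + 43.3899) = 415.5537 / 102.2851 = 4.06270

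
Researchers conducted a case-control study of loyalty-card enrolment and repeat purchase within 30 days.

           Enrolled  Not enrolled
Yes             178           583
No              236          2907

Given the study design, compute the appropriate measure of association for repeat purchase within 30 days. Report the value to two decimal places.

Reading the table with exposure as columns: a = 178 (Enrolled, case), b = 236 (Enrolled, non-case), c = 583 (Not enrolled, case), d = 2907.
This is a case-control study: participants were sampled on outcome status, so risks in the source population cannot be estimated directly — relative risk is not valid here. The odds ratio is the appropriate measure.
OR = (a·d)/(b·c) = (178 × 2907) / (236 × 583) = 517446 / 137588 = 3.76084

3.76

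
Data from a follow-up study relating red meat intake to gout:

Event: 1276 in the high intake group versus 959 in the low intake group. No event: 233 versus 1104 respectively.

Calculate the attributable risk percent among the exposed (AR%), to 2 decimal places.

From the description: a = 1276, b = 233, c = 959, d = 1104.
Risk in exposed = 1276/1509 = 0.84559; risk in unexposed = 959/2063 = 0.46486.
RR = 0.84559/0.46486 = 1.81904
AR% = (RR − 1)/RR × 100 = (1.81904 − 1)/1.81904 × 100 = 45.0259%

45.03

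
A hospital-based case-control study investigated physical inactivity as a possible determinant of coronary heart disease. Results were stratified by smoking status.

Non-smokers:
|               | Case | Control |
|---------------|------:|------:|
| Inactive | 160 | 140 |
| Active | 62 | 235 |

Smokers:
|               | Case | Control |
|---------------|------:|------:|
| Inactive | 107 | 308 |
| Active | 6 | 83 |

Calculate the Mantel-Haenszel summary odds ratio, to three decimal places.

OR_MH = Σ(aᵢdᵢ/nᵢ) / Σ(bᵢcᵢ/nᵢ), where nᵢ is the stratum total.
Stratum 1 (Non-smokers): n = 597; a·d/n = 160·235/597 = 62.9816; b·c/n = 140·62/597 = 14.5394
Stratum 2 (Smokers): n = 504; a·d/n = 107·83/504 = 17.6210; b·c/n = 308·6/504 = 3.6667
OR_MH = (62.9816 + 17.6210) / (14.5394 + 3.6667) = 80.6026 / 18.2060 = 4.42725

4.427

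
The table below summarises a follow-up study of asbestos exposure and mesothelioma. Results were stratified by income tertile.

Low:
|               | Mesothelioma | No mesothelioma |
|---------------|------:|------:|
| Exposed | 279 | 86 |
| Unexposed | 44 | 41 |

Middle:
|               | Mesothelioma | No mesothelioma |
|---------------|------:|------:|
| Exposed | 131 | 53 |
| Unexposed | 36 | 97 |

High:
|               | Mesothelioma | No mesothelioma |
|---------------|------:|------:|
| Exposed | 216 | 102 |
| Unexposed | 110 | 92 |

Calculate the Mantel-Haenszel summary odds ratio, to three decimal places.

OR_MH = Σ(aᵢdᵢ/nᵢ) / Σ(bᵢcᵢ/nᵢ), where nᵢ is the stratum total.
Stratum 1 (Low): n = 450; a·d/n = 279·41/450 = 25.4200; b·c/n = 86·44/450 = 8.4089
Stratum 2 (Middle): n = 317; a·d/n = 131·97/317 = 40.0852; b·c/n = 53·36/317 = 6.0189
Stratum 3 (High): n = 520; a·d/n = 216·92/520 = 38.2154; b·c/n = 102·110/520 = 21.5769
OR_MH = (25.4200 + 40.0852 + 38.2154) / (8.4089 + 6.0189 + 21.5769) = 103.7206 / 36.0047 = 2.88075

2.881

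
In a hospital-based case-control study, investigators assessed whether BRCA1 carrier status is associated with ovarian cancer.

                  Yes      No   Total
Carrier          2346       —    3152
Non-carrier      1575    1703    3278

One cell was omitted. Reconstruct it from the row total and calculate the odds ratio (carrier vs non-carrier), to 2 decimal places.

The missing cell is in the exposed row: 3152 − 2346 = 806.
So a = 2346, b = 806, c = 1575, d = 1703.
OR = (a·d)/(b·c) = (2346 × 1703) / (806 × 1575) = 3995238 / 1269450 = 3.14722

3.15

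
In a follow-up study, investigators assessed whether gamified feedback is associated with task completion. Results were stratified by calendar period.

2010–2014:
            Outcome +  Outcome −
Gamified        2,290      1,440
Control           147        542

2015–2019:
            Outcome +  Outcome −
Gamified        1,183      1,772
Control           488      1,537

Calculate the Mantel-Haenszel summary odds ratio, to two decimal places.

2.92

OR_MH = Σ(aᵢdᵢ/nᵢ) / Σ(bᵢcᵢ/nᵢ), where nᵢ is the stratum total.
Stratum 1 (2010–2014): n = 4419; a·d/n = 2290·542/4419 = 280.8735; b·c/n = 1440·147/4419 = 47.9022
Stratum 2 (2015–2019): n = 4980; a·d/n = 1183·1537/4980 = 365.1147; b·c/n = 1772·488/4980 = 173.6418
OR_MH = (280.8735 + 365.1147) / (47.9022 + 173.6418) = 645.9882 / 221.5440 = 2.91585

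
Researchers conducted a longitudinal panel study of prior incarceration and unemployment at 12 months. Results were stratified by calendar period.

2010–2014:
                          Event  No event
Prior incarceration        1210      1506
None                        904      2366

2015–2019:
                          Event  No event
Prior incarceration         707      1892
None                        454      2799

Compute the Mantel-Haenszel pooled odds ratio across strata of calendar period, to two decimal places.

OR_MH = Σ(aᵢdᵢ/nᵢ) / Σ(bᵢcᵢ/nᵢ), where nᵢ is the stratum total.
Stratum 1 (2010–2014): n = 5986; a·d/n = 1210·2366/5986 = 478.2593; b·c/n = 1506·904/5986 = 227.4347
Stratum 2 (2015–2019): n = 5852; a·d/n = 707·2799/5852 = 338.1567; b·c/n = 1892·454/5852 = 146.7820
OR_MH = (478.2593 + 338.1567) / (227.4347 + 146.7820) = 816.4160 / 374.2166 = 2.18167

2.18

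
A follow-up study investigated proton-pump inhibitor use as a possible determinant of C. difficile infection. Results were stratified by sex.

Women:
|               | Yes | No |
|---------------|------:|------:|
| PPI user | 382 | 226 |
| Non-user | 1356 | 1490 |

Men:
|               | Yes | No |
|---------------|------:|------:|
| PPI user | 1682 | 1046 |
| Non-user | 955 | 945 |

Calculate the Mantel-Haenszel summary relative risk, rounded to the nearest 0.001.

RR_MH = Σ(aᵢ·n₀ᵢ/nᵢ) / Σ(cᵢ·n₁ᵢ/nᵢ), with n₁ᵢ = aᵢ+bᵢ (exposed), n₀ᵢ = cᵢ+dᵢ (unexposed), nᵢ = n₁ᵢ+n₀ᵢ.
Stratum 1 (Women): n₁ = 608, n₀ = 2846, n = 3454; a·n₀/n = 382·2846/3454 = 314.7574; c·n₁/n = 1356·608/3454 = 238.6937
Stratum 2 (Men): n₁ = 2728, n₀ = 1900, n = 4628; a·n₀/n = 1682·1900/4628 = 690.5359; c·n₁/n = 955·2728/4628 = 562.9300
RR_MH = (314.7574 + 690.5359) / (238.6937 + 562.9300) = 1005.2933 / 801.6237 = 1.25407

1.254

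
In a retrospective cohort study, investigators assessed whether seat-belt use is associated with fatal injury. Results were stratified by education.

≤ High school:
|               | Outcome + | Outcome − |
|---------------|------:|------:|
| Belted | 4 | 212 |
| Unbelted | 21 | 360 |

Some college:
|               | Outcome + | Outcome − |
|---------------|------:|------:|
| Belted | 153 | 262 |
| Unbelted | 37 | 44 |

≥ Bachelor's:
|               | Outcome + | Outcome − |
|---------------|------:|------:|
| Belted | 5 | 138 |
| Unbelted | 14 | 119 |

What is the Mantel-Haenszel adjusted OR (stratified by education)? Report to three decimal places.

0.534

OR_MH = Σ(aᵢdᵢ/nᵢ) / Σ(bᵢcᵢ/nᵢ), where nᵢ is the stratum total.
Stratum 1 (≤ High school): n = 597; a·d/n = 4·360/597 = 2.4121; b·c/n = 212·21/597 = 7.4573
Stratum 2 (Some college): n = 496; a·d/n = 153·44/496 = 13.5726; b·c/n = 262·37/496 = 19.5444
Stratum 3 (≥ Bachelor's): n = 276; a·d/n = 5·119/276 = 2.1558; b·c/n = 138·14/276 = 7.0000
OR_MH = (2.4121 + 13.5726 + 2.1558) / (7.4573 + 19.5444 + 7.0000) = 18.1404 / 34.0016 = 0.53352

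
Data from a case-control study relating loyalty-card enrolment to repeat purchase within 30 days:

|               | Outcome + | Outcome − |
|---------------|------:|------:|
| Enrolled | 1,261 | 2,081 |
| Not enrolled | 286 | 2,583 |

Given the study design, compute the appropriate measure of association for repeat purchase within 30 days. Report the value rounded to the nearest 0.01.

Cells: a = 1261, b = 2081, c = 286, d = 2583.
This is a case-control study: participants were sampled on outcome status, so risks in the source population cannot be estimated directly — relative risk is not valid here. The odds ratio is the appropriate measure.
OR = (a·d)/(b·c) = (1261 × 2583) / (2081 × 286) = 3257163 / 595166 = 5.47270

5.47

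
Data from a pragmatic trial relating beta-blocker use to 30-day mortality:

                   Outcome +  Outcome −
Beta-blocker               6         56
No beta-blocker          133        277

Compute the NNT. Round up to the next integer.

Risk in treated group = 6/62 = 0.09677; risk in control = 133/410 = 0.32439.
Absolute risk reduction = 0.32439 − 0.09677 = 0.22762
NNT = 1 / ARR = 1 / 0.22762 = 4.393 → round up → 5

5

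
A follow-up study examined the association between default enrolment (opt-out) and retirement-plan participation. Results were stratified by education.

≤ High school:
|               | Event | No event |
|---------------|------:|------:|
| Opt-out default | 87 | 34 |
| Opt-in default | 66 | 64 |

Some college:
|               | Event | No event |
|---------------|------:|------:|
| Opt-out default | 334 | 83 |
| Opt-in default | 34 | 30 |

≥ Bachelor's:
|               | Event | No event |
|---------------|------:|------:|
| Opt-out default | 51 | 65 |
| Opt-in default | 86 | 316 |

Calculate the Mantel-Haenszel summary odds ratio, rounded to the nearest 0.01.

2.90

OR_MH = Σ(aᵢdᵢ/nᵢ) / Σ(bᵢcᵢ/nᵢ), where nᵢ is the stratum total.
Stratum 1 (≤ High school): n = 251; a·d/n = 87·64/251 = 22.1833; b·c/n = 34·66/251 = 8.9402
Stratum 2 (Some college): n = 481; a·d/n = 334·30/481 = 20.8316; b·c/n = 83·34/481 = 5.8669
Stratum 3 (≥ Bachelor's): n = 518; a·d/n = 51·316/518 = 31.1120; b·c/n = 65·86/518 = 10.7915
OR_MH = (22.1833 + 20.8316 + 31.1120) / (8.9402 + 5.8669 + 10.7915) = 74.1268 / 25.5987 = 2.89573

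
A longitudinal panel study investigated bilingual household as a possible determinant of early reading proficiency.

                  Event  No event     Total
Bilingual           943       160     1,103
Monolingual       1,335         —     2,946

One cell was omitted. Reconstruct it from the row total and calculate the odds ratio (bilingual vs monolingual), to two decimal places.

The missing cell is in the unexposed row: 2946 − 1335 = 1611.
So a = 943, b = 160, c = 1335, d = 1611.
OR = (a·d)/(b·c) = (943 × 1611) / (160 × 1335) = 1519173 / 213600 = 7.11223

7.11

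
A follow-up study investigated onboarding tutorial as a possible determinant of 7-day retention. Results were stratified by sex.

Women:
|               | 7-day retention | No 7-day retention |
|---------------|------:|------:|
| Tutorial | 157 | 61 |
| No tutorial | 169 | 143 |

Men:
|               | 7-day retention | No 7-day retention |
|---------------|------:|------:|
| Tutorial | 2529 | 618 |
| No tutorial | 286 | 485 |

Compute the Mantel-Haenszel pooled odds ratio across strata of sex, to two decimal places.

OR_MH = Σ(aᵢdᵢ/nᵢ) / Σ(bᵢcᵢ/nᵢ), where nᵢ is the stratum total.
Stratum 1 (Women): n = 530; a·d/n = 157·143/530 = 42.3604; b·c/n = 61·169/530 = 19.4509
Stratum 2 (Men): n = 3918; a·d/n = 2529·485/3918 = 313.0590; b·c/n = 618·286/3918 = 45.1118
OR_MH = (42.3604 + 313.0590) / (19.4509 + 45.1118) = 355.4193 / 64.5627 = 5.50502

5.51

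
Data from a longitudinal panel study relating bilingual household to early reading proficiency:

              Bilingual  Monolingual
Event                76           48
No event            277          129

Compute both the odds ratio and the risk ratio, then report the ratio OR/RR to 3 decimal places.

Reading the table with exposure as columns: a = 76 (Bilingual, case), b = 277 (Bilingual, non-case), c = 48 (Monolingual, case), d = 129.
OR = (76·129)/(277·48) = 9804/13296 = 0.73736
Risk in exposed = 76/353 = 0.21530; risk in unexposed = 48/177 = 0.27119; RR = 0.79391
OR/RR = 0.73736 / 0.79391 = 0.92878
The outcome is not rare, so the OR lies further from 1 than the RR.

0.929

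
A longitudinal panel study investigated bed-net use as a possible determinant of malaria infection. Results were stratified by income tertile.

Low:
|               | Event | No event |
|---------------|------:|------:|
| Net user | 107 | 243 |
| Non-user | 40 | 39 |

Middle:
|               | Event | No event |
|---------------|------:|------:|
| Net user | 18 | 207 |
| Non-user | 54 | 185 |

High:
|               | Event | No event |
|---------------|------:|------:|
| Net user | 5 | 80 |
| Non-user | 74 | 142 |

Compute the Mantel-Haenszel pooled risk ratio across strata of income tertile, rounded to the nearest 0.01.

0.41

RR_MH = Σ(aᵢ·n₀ᵢ/nᵢ) / Σ(cᵢ·n₁ᵢ/nᵢ), with n₁ᵢ = aᵢ+bᵢ (exposed), n₀ᵢ = cᵢ+dᵢ (unexposed), nᵢ = n₁ᵢ+n₀ᵢ.
Stratum 1 (Low): n₁ = 350, n₀ = 79, n = 429; a·n₀/n = 107·79/429 = 19.7040; c·n₁/n = 40·350/429 = 32.6340
Stratum 2 (Middle): n₁ = 225, n₀ = 239, n = 464; a·n₀/n = 18·239/464 = 9.2716; c·n₁/n = 54·225/464 = 26.1853
Stratum 3 (High): n₁ = 85, n₀ = 216, n = 301; a·n₀/n = 5·216/301 = 3.5880; c·n₁/n = 74·85/301 = 20.8970
RR_MH = (19.7040 + 9.2716 + 3.5880) / (32.6340 + 26.1853 + 20.8970) = 32.5636 / 79.7164 = 0.40849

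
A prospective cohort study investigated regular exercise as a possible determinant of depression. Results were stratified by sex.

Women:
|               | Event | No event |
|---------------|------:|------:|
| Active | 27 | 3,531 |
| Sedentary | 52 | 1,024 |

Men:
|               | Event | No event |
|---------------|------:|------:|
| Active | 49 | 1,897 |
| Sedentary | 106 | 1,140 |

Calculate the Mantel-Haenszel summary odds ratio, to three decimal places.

0.229

OR_MH = Σ(aᵢdᵢ/nᵢ) / Σ(bᵢcᵢ/nᵢ), where nᵢ is the stratum total.
Stratum 1 (Women): n = 4634; a·d/n = 27·1024/4634 = 5.9663; b·c/n = 3531·52/4634 = 39.6228
Stratum 2 (Men): n = 3192; a·d/n = 49·1140/3192 = 17.5000; b·c/n = 1897·106/3192 = 62.9956
OR_MH = (5.9663 + 17.5000) / (39.6228 + 62.9956) = 23.4663 / 102.6184 = 0.22868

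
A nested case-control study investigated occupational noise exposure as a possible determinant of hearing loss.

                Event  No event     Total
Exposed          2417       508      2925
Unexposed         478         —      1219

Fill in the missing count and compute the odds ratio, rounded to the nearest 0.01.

7.38

The missing cell is in the unexposed row: 1219 − 478 = 741.
So a = 2417, b = 508, c = 478, d = 741.
OR = (a·d)/(b·c) = (2417 × 741) / (508 × 478) = 1790997 / 242824 = 7.37570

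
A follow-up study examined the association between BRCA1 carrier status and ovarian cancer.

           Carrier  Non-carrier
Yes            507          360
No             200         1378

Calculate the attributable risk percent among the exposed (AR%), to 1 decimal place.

Reading the table with exposure as columns: a = 507 (Carrier, case), b = 200 (Carrier, non-case), c = 360 (Non-carrier, case), d = 1378.
Risk in exposed = 507/707 = 0.71711; risk in unexposed = 360/1738 = 0.20713.
RR = 0.71711/0.20713 = 3.46207
AR% = (RR − 1)/RR × 100 = (3.46207 − 1)/3.46207 × 100 = 71.1155%

71.1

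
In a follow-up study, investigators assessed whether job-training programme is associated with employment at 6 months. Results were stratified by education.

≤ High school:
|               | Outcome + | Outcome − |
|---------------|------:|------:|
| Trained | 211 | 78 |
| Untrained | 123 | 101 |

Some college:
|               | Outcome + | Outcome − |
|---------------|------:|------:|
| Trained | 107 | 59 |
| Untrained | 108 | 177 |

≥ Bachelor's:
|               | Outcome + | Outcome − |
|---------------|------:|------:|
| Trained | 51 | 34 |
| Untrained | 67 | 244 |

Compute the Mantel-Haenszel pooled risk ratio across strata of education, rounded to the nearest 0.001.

RR_MH = Σ(aᵢ·n₀ᵢ/nᵢ) / Σ(cᵢ·n₁ᵢ/nᵢ), with n₁ᵢ = aᵢ+bᵢ (exposed), n₀ᵢ = cᵢ+dᵢ (unexposed), nᵢ = n₁ᵢ+n₀ᵢ.
Stratum 1 (≤ High school): n₁ = 289, n₀ = 224, n = 513; a·n₀/n = 211·224/513 = 92.1326; c·n₁/n = 123·289/513 = 69.2924
Stratum 2 (Some college): n₁ = 166, n₀ = 285, n = 451; a·n₀/n = 107·285/451 = 67.6164; c·n₁/n = 108·166/451 = 39.7517
Stratum 3 (≥ Bachelor's): n₁ = 85, n₀ = 311, n = 396; a·n₀/n = 51·311/396 = 40.0530; c·n₁/n = 67·85/396 = 14.3813
RR_MH = (92.1326 + 67.6164 + 40.0530) / (69.2924 + 39.7517 + 14.3813) = 199.8020 / 123.4254 = 1.61881

1.619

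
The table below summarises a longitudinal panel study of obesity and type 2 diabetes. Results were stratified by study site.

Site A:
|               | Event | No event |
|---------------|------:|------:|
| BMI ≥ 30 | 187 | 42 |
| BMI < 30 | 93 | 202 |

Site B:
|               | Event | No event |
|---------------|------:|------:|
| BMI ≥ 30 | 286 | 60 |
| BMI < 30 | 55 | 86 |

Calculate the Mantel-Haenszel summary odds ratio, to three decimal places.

8.615

OR_MH = Σ(aᵢdᵢ/nᵢ) / Σ(bᵢcᵢ/nᵢ), where nᵢ is the stratum total.
Stratum 1 (Site A): n = 524; a·d/n = 187·202/524 = 72.0878; b·c/n = 42·93/524 = 7.4542
Stratum 2 (Site B): n = 487; a·d/n = 286·86/487 = 50.5051; b·c/n = 60·55/487 = 6.7762
OR_MH = (72.0878 + 50.5051) / (7.4542 + 6.7762) = 122.5929 / 14.2304 = 8.61487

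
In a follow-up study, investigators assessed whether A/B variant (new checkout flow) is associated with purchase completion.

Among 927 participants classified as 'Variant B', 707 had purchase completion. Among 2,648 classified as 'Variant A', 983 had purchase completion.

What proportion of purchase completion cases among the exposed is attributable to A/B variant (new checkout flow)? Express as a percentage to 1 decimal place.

From the description: a = 707, b = 220, c = 983, d = 1665.
Risk in exposed = 707/927 = 0.76268; risk in unexposed = 983/2648 = 0.37122.
RR = 0.76268/0.37122 = 2.05449
AR% = (RR − 1)/RR × 100 = (2.05449 − 1)/2.05449 × 100 = 51.3261%

51.3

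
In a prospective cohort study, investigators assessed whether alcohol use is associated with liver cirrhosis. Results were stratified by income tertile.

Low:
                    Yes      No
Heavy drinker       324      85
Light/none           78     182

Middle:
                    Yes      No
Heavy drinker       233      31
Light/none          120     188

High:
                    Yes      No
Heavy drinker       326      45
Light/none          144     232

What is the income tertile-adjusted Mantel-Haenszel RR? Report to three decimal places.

2.380

RR_MH = Σ(aᵢ·n₀ᵢ/nᵢ) / Σ(cᵢ·n₁ᵢ/nᵢ), with n₁ᵢ = aᵢ+bᵢ (exposed), n₀ᵢ = cᵢ+dᵢ (unexposed), nᵢ = n₁ᵢ+n₀ᵢ.
Stratum 1 (Low): n₁ = 409, n₀ = 260, n = 669; a·n₀/n = 324·260/669 = 125.9193; c·n₁/n = 78·409/669 = 47.6861
Stratum 2 (Middle): n₁ = 264, n₀ = 308, n = 572; a·n₀/n = 233·308/572 = 125.4615; c·n₁/n = 120·264/572 = 55.3846
Stratum 3 (High): n₁ = 371, n₀ = 376, n = 747; a·n₀/n = 326·376/747 = 164.0910; c·n₁/n = 144·371/747 = 71.5181
RR_MH = (125.9193 + 125.4615 + 164.0910) / (47.6861 + 55.3846 + 71.5181) = 415.4719 / 174.5888 = 2.37972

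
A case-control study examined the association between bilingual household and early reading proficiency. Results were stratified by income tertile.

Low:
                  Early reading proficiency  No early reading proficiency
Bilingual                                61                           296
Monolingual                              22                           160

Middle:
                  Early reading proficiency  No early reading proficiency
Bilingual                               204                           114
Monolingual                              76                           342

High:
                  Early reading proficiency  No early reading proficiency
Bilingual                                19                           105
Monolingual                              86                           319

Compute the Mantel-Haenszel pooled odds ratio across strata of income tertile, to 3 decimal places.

OR_MH = Σ(aᵢdᵢ/nᵢ) / Σ(bᵢcᵢ/nᵢ), where nᵢ is the stratum total.
Stratum 1 (Low): n = 539; a·d/n = 61·160/539 = 18.1076; b·c/n = 296·22/539 = 12.0816
Stratum 2 (Middle): n = 736; a·d/n = 204·342/736 = 94.7935; b·c/n = 114·76/736 = 11.7717
Stratum 3 (High): n = 529; a·d/n = 19·319/529 = 11.4575; b·c/n = 105·86/529 = 17.0699
OR_MH = (18.1076 + 94.7935 + 11.4575) / (12.0816 + 11.7717 + 17.0699) = 124.3586 / 40.9233 = 3.03882

3.039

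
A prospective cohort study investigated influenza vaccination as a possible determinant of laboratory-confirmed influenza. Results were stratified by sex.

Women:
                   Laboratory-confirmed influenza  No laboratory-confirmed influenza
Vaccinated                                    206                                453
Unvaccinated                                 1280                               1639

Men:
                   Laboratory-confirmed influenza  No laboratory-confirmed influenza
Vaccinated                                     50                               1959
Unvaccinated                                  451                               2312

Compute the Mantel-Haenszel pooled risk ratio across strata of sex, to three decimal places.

0.463

RR_MH = Σ(aᵢ·n₀ᵢ/nᵢ) / Σ(cᵢ·n₁ᵢ/nᵢ), with n₁ᵢ = aᵢ+bᵢ (exposed), n₀ᵢ = cᵢ+dᵢ (unexposed), nᵢ = n₁ᵢ+n₀ᵢ.
Stratum 1 (Women): n₁ = 659, n₀ = 2919, n = 3578; a·n₀/n = 206·2919/3578 = 168.0587; c·n₁/n = 1280·659/3578 = 235.7518
Stratum 2 (Men): n₁ = 2009, n₀ = 2763, n = 4772; a·n₀/n = 50·2763/4772 = 28.9501; c·n₁/n = 451·2009/4772 = 189.8699
RR_MH = (168.0587 + 28.9501) / (235.7518 + 189.8699) = 197.0088 / 425.6217 = 0.46287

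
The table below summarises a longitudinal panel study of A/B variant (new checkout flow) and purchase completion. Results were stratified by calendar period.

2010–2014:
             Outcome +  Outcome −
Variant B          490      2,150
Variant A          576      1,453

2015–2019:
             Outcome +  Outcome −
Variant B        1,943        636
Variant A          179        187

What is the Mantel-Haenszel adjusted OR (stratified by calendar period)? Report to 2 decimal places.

0.91

OR_MH = Σ(aᵢdᵢ/nᵢ) / Σ(bᵢcᵢ/nᵢ), where nᵢ is the stratum total.
Stratum 1 (2010–2014): n = 4669; a·d/n = 490·1453/4669 = 152.4888; b·c/n = 2150·576/4669 = 265.2388
Stratum 2 (2015–2019): n = 2945; a·d/n = 1943·187/2945 = 123.3756; b·c/n = 636·179/2945 = 38.6567
OR_MH = (152.4888 + 123.3756) / (265.2388 + 38.6567) = 275.8643 / 303.8955 = 0.90776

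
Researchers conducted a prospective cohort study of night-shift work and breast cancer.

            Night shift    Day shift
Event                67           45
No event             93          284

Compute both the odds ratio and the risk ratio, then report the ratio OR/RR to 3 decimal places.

1.485

Reading the table with exposure as columns: a = 67 (Night shift, case), b = 93 (Night shift, non-case), c = 45 (Day shift, case), d = 284.
OR = (67·284)/(93·45) = 19028/4185 = 4.54671
Risk in exposed = 67/160 = 0.41875; risk in unexposed = 45/329 = 0.13678; RR = 3.06153
OR/RR = 4.54671 / 3.06153 = 1.48511
The outcome is not rare, so the OR lies further from 1 than the RR.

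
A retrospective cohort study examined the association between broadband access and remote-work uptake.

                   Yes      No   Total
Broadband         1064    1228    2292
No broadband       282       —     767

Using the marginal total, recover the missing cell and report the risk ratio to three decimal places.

The missing cell is in the unexposed row: 767 − 282 = 485.
So a = 1064, b = 1228, c = 282, d = 485.
RR = [a/(a+b)] / [c/(c+d)] = (1064/2292) / (282/767) = 0.46422/0.36767 = 1.26262

1.263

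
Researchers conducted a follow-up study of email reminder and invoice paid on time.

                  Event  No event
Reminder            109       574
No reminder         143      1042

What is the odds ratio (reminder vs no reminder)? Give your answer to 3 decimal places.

Cells: a = 109, b = 574, c = 143, d = 1042.
OR = (a·d)/(b·c) = (109 × 1042) / (574 × 143) = 113578 / 82082 = 1.38371
The odds of invoice paid on time are about 1.38 times as high in the reminder group.

1.384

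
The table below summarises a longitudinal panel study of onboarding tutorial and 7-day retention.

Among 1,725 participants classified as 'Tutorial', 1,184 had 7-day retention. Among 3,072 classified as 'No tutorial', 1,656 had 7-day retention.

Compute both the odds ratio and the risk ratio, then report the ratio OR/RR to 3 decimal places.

From the description: a = 1184, b = 541, c = 1656, d = 1416.
OR = (1184·1416)/(541·1656) = 1676544/895896 = 1.87136
Risk in exposed = 1184/1725 = 0.68638; risk in unexposed = 1656/3072 = 0.53906; RR = 1.27328
OR/RR = 1.87136 / 1.27328 = 1.46972
The outcome is not rare, so the OR lies further from 1 than the RR.

1.470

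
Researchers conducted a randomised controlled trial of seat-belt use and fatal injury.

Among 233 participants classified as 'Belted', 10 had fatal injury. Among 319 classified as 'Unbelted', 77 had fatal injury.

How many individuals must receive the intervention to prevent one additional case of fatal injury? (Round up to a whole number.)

Risk in treated group = 10/233 = 0.04292; risk in control = 77/319 = 0.24138.
Absolute risk reduction = 0.24138 − 0.04292 = 0.19846
NNT = 1 / ARR = 1 / 0.19846 = 5.039 → round up → 6

6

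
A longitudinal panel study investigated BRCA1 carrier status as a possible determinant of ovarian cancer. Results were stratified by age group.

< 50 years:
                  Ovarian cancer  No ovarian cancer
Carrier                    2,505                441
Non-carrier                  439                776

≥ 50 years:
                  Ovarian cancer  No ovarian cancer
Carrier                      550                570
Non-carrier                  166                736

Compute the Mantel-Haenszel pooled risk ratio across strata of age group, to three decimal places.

RR_MH = Σ(aᵢ·n₀ᵢ/nᵢ) / Σ(cᵢ·n₁ᵢ/nᵢ), with n₁ᵢ = aᵢ+bᵢ (exposed), n₀ᵢ = cᵢ+dᵢ (unexposed), nᵢ = n₁ᵢ+n₀ᵢ.
Stratum 1 (< 50 years): n₁ = 2946, n₀ = 1215, n = 4161; a·n₀/n = 2505·1215/4161 = 731.4528; c·n₁/n = 439·2946/4161 = 310.8133
Stratum 2 (≥ 50 years): n₁ = 1120, n₀ = 902, n = 2022; a·n₀/n = 550·902/2022 = 245.3511; c·n₁/n = 166·1120/2022 = 91.9486
RR_MH = (731.4528 + 245.3511) / (310.8133 + 91.9486) = 976.8039 / 402.7618 = 2.42526

2.425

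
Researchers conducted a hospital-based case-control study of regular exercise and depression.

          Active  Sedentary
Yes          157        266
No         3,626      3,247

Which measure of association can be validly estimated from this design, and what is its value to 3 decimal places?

Reading the table with exposure as columns: a = 157 (Active, case), b = 3626 (Active, non-case), c = 266 (Sedentary, case), d = 3247.
This is a hospital-based case-control study: participants were sampled on outcome status, so risks in the source population cannot be estimated directly — relative risk is not valid here. The odds ratio is the appropriate measure.
OR = (a·d)/(b·c) = (157 × 3247) / (3626 × 266) = 509779 / 964516 = 0.52853

0.529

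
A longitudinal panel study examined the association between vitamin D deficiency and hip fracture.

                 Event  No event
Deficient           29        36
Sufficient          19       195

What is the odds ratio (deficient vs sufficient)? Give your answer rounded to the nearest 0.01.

8.27

Cells: a = 29, b = 36, c = 19, d = 195.
OR = (a·d)/(b·c) = (29 × 195) / (36 × 19) = 5655 / 684 = 8.26754
The odds of hip fracture are about 8.27 times as high in the deficient group.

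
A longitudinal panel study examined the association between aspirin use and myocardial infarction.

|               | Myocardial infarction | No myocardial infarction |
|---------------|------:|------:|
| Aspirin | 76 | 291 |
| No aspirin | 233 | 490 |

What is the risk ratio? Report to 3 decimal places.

0.643

Cells: a = 76, b = 291, c = 233, d = 490.
Risk in exposed = 76/367 = 0.20708; risk in unexposed = 233/723 = 0.32227.
RR = 0.20708 / 0.32227 = 0.64258
The risk is 36% lower among the exposed than among the unexposed.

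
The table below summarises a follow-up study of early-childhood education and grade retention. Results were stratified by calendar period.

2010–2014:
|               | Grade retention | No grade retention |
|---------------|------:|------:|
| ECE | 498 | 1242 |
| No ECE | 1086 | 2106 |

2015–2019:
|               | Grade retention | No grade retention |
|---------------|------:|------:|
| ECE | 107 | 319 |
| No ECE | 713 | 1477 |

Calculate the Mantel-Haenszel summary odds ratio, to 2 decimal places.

OR_MH = Σ(aᵢdᵢ/nᵢ) / Σ(bᵢcᵢ/nᵢ), where nᵢ is the stratum total.
Stratum 1 (2010–2014): n = 4932; a·d/n = 498·2106/4932 = 212.6496; b·c/n = 1242·1086/4932 = 273.4818
Stratum 2 (2015–2019): n = 2616; a·d/n = 107·1477/2616 = 60.4125; b·c/n = 319·713/2616 = 86.9446
OR_MH = (212.6496 + 60.4125) / (273.4818 + 86.9446) = 273.0621 / 360.4263 = 0.75761

0.76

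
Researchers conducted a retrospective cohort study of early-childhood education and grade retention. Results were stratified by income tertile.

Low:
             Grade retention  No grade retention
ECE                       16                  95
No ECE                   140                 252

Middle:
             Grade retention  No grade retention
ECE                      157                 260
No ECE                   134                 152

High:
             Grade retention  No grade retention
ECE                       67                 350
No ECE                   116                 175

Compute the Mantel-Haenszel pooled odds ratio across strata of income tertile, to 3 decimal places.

OR_MH = Σ(aᵢdᵢ/nᵢ) / Σ(bᵢcᵢ/nᵢ), where nᵢ is the stratum total.
Stratum 1 (Low): n = 503; a·d/n = 16·252/503 = 8.0159; b·c/n = 95·140/503 = 26.4414
Stratum 2 (Middle): n = 703; a·d/n = 157·152/703 = 33.9459; b·c/n = 260·134/703 = 49.5590
Stratum 3 (High): n = 708; a·d/n = 67·175/708 = 16.5607; b·c/n = 350·116/708 = 57.3446
OR_MH = (8.0159 + 33.9459 + 16.5607) / (26.4414 + 49.5590 + 57.3446) = 58.5226 / 133.3450 = 0.43888

0.439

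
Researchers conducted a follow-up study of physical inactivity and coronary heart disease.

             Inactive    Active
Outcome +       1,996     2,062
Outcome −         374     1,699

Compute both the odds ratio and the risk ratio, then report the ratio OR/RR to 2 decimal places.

Reading the table with exposure as columns: a = 1996 (Inactive, case), b = 374 (Inactive, non-case), c = 2062 (Active, case), d = 1699.
OR = (1996·1699)/(374·2062) = 3391204/771188 = 4.39738
Risk in exposed = 1996/2370 = 0.84219; risk in unexposed = 2062/3761 = 0.54826; RR = 1.53613
OR/RR = 4.39738 / 1.53613 = 2.86264
The outcome is not rare, so the OR lies further from 1 than the RR.

2.86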